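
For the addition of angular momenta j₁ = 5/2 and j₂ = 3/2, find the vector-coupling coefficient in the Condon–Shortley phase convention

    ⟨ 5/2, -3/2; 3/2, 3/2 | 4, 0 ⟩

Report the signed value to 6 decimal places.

+√(1/14) = +0.267261

j₁+j₂−J=0  J+j₁−j₂=5  J−j₁+j₂=3  j₁+j₂+J+1=9
(j₁±m₁, j₂±m₂, J±M) = (1,4,3,0,4,4)
P² = 10368/7
sum k=0..0:
  [0] +1/144 = 1/144
S = 1/144
C² = P²·S² = 1/14 ; C = +0.267261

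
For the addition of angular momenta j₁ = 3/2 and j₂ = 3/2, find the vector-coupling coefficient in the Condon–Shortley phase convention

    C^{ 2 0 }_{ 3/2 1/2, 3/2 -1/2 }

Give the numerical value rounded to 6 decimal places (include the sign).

+√(1/4) = +0.500000

triangle: 1!×2!×2!/6! = 4/720
(j±m)!: 2!×1!×1!×2!×2!×2! = 16
prefactor² = (2J+1)×Δ×N² = 4/9
  k=0: +1/(0!×1!×1!×1!×1!×1!) = 1
  k=1: −1/(1!×0!×0!×0!×2!×2!) = -1/4
Σ = 3/4  ⇒  CG² = 4/9×3/4² = 1/4
CG = +√(1/4) = +0.500000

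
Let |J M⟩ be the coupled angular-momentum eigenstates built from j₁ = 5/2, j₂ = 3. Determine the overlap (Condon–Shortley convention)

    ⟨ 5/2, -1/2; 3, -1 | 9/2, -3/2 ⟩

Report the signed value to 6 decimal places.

j₁+j₂−J=1  J+j₁−j₂=4  J−j₁+j₂=5  j₁+j₂+J+1=11
(j₁±m₁, j₂±m₂, J±M) = (2,3,2,4,3,6)
P² = 138240/77
sum k=0..1:
  [0] +1/72 = 1/72
  [1] −1/96 = -1/96
S = 1/288
C² = P²·S² = 5/231 ; C = +0.147122

+0.147122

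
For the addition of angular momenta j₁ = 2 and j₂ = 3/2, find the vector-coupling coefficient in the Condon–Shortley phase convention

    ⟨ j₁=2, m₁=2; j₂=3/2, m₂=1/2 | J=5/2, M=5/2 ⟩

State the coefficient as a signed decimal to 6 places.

+√(4/7) = +0.755929

triangle: 1!·3!·2!/7! = 12/5040
(j±m)!: 4!·0!·2!·1!·5!·0! = 5760
prefactor² = (2J+1)·Δ·N² = 576/7
  k=0: +1/(0!·1!·0!·2!·3!·0!) = 1/12
Σ = 1/12  ⇒  CG² = 576/7·1/12² = 4/7
CG = +√(4/7) = +0.755929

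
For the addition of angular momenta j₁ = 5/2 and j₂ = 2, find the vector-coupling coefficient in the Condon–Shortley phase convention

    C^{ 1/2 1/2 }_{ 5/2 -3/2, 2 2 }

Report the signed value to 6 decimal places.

+√(1/15) ≈ +0.258199

√[2·4!1!0!/6! · 1!4!4!0!1!0!] = √(192/5)
  +(−1)^4/∏(4,0,0,0,1,0)! = 1/24  (running 1/24)
⟨..|..⟩ = √(192/5)·(1/24) = +0.258199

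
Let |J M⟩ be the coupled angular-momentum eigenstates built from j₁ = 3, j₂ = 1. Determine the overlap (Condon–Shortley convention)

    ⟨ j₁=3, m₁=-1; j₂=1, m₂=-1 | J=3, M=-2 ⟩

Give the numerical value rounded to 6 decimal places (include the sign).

triangle: 1!*5!*1!/8! = 120/40320
(j±m)!: 2!*4!*0!*2!*1!*5! = 11520
prefactor² = (2J+1)*Δ*N² = 240
  k=0: +1/(0!*1!*4!*0!*1!*1!) = 1/24
Σ = 1/24  ⇒  CG² = 240*1/24² = 5/12
CG = +√(5/12) = +0.645497

+√(5/12) ≈ +0.645497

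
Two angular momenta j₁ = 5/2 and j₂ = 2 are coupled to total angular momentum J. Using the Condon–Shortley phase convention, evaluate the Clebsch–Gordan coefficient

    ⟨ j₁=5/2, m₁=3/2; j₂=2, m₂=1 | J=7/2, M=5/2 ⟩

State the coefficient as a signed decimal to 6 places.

triangle: 1!×4!×3!/9! = 144/362880
(j±m)!: 4!×1!×3!×1!×6!×1! = 103680
prefactor² = (2J+1)×Δ×N² = 2304/7
  k=0: +1/(0!×1!×1!×3!×3!×0!) = 1/36
  k=1: −1/(1!×0!×0!×2!×4!×1!) = -1/48
Σ = 1/144  ⇒  CG² = 2304/7×1/144² = 1/63
CG = +√(1/63) = +0.125988

+0.125988  (= +√(1/63))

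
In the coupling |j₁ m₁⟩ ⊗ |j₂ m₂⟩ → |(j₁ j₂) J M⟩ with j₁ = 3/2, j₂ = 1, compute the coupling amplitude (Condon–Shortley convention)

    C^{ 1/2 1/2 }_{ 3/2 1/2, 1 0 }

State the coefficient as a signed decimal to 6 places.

√[2·2!1!0!/4! · 2!1!1!1!1!0!] = √(1/3)
  +(−1)^1/∏(1,1,0,0,1,0)! = -1  (running -1)
⟨..|..⟩ = √(1/3)·(-1) = -0.577350

−√(1/3) = -0.577350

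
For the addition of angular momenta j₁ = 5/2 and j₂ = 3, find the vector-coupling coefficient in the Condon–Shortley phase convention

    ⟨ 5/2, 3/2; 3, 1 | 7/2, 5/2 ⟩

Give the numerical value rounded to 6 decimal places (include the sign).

triangle: 2!*3!*4!/10! = 288/3628800
(j±m)!: 4!*1!*4!*2!*6!*1! = 829440
prefactor² = (2J+1)*Δ*N² = 18432/35
  k=0: +1/(0!*2!*1!*4!*2!*0!) = 1/96
  k=1: −1/(1!*1!*0!*3!*3!*1!) = -1/36
Σ = -5/288  ⇒  CG² = 18432/35*(-5/288)² = 10/63
CG = −√(10/63) = -0.398410

-0.398410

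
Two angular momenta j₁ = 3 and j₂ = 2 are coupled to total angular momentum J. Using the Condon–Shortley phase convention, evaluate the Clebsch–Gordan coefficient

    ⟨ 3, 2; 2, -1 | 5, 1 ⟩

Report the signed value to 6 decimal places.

+√(4/35) = +0.338062

triangle: 0!×6!×4!/11! = 17280/39916800
(j±m)!: 5!×1!×1!×3!×6!×4! = 12441600
prefactor² = (2J+1)×Δ×N² = 414720/7
  k=0: +1/(0!×0!×1!×1!×5!×3!) = 1/720
Σ = 1/720  ⇒  CG² = 414720/7×1/720² = 4/35
CG = +√(4/35) = +0.338062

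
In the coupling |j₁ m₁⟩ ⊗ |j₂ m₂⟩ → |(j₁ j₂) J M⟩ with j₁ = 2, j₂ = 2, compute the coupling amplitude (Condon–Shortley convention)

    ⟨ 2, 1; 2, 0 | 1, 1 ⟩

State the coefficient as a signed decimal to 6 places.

j₁+j₂−J=3  J+j₁−j₂=1  J−j₁+j₂=1  j₁+j₂+J+1=6
(j₁±m₁, j₂±m₂, J±M) = (3,1,2,2,2,0)
P² = 6/5
sum k=1..1:
  [1] −1/2 = -1/2
S = -1/2
C² = P²·S² = 3/10 ; C = -0.547723

-0.547723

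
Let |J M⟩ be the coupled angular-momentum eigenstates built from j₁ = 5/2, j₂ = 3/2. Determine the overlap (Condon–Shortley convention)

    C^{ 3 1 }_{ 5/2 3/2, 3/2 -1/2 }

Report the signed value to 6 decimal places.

+0.639010

triangle: 1!*4!*2!/8! = 48/40320
(j±m)!: 4!*1!*1!*2!*4!*2! = 2304
prefactor² = (2J+1)*Δ*N² = 96/5
  k=0: +1/(0!*1!*1!*1!*3!*1!) = 1/6
  k=1: −1/(1!*0!*0!*0!*4!*2!) = -1/48
Σ = 7/48  ⇒  CG² = 96/5*7/48² = 49/120
CG = +√(49/120) = +0.639010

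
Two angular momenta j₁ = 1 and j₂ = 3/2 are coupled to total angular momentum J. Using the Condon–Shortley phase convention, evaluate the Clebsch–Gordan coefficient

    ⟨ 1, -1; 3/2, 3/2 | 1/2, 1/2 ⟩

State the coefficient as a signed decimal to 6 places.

+0.707107  (= +√(1/2))

√[2·2!0!1!/4! · 0!2!3!0!1!0!] = √(2)
  +(−1)^2/∏(2,0,0,1,0,0)! = 1/2  (running 1/2)
⟨..|..⟩ = √(2)·(1/2) = +0.707107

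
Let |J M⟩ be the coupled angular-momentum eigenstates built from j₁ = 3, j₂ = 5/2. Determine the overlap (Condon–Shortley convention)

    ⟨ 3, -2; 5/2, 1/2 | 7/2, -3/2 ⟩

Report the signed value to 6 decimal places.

j₁+j₂−J=2  J+j₁−j₂=4  J−j₁+j₂=3  j₁+j₂+J+1=10
(j₁±m₁, j₂±m₂, J±M) = (1,5,3,2,2,5)
P² = 1536/7
sum k=1..2:
  [1] −1/48 = -1/48
  [2] +1/24 = 1/24
S = 1/48
C² = P²·S² = 2/21 ; C = +0.308607

+0.308607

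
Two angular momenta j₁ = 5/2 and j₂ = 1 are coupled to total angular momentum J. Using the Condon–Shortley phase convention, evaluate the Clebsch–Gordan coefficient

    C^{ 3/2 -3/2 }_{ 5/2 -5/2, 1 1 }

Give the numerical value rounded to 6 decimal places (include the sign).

+0.816497

triangle: 2!*3!*0!/6! = 12/720
(j±m)!: 0!*5!*2!*0!*0!*3! = 1440
prefactor² = (2J+1)*Δ*N² = 96
  k=2: +1/(2!*0!*3!*0!*0!*0!) = 1/12
Σ = 1/12  ⇒  CG² = 96*1/12² = 2/3
CG = +√(2/3) = +0.816497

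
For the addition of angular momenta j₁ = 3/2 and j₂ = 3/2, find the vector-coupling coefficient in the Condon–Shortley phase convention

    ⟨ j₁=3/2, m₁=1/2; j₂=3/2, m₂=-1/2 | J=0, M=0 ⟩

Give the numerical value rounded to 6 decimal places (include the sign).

-0.500000

j₁+j₂−J=3  J+j₁−j₂=0  J−j₁+j₂=0  j₁+j₂+J+1=4
(j₁±m₁, j₂±m₂, J±M) = (2,1,1,2,0,0)
P² = 1
sum k=1..1:
  [1] −1/2 = -1/2
S = -1/2
C² = P²·S² = 1/4 ; C = -0.500000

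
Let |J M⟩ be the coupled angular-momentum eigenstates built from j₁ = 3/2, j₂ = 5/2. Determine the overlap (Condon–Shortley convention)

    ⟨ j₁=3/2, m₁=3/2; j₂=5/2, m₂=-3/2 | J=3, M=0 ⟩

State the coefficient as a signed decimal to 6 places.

+√(3/10) = +0.547723

√[7·1!2!4!/8! · 3!0!1!4!3!3!] = √(216/5)
  +(−1)^0/∏(0,1,0,1,2,3)! = 1/12  (running 1/12)
⟨..|..⟩ = √(216/5)·(1/12) = +0.547723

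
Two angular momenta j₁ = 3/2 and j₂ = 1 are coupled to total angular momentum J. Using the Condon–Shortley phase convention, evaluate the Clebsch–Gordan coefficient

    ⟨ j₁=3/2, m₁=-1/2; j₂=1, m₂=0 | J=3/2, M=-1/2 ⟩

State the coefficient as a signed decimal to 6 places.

√[4·1!2!1!/5! · 1!2!1!1!1!2!] = √(4/15)
  +(−1)^0/∏(0,1,2,1,0,0)! = 1/2  (running 1/2)
  +(−1)^1/∏(1,0,1,0,1,1)! = -1  (running -1/2)
⟨..|..⟩ = √(4/15)·(-1/2) = -0.258199

−√(1/15) = -0.258199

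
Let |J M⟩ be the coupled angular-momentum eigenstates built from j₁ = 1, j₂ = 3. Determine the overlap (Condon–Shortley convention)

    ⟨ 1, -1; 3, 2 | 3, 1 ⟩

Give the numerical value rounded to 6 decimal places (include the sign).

-0.645497

j₁+j₂−J=1  J+j₁−j₂=1  J−j₁+j₂=5  j₁+j₂+J+1=8
(j₁±m₁, j₂±m₂, J±M) = (0,2,5,1,4,2)
P² = 240
sum k=1..1:
  [1] −1/24 = -1/24
S = -1/24
C² = P²·S² = 5/12 ; C = -0.645497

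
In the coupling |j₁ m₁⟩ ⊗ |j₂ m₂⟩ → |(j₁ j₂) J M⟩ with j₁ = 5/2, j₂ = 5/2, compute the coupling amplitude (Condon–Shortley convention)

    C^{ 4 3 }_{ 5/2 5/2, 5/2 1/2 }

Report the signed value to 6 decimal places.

√[9·1!4!4!/10! · 5!0!3!2!7!1!] = √(10368)
  +(−1)^0/∏(0,1,0,3,4,1)! = 1/144  (running 1/144)
⟨..|..⟩ = √(10368)·(1/144) = +0.707107

+√(1/2) = +0.707107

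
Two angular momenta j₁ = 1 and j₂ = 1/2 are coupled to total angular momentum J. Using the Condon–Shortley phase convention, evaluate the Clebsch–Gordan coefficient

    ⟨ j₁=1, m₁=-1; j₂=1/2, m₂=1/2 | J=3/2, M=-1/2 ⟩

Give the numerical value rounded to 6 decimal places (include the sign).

triangle: 0!*2!*1!/4! = 2/24
(j±m)!: 0!*2!*1!*0!*1!*2! = 4
prefactor² = (2J+1)*Δ*N² = 4/3
  k=0: +1/(0!*0!*2!*1!*0!*0!) = 1/2
Σ = 1/2  ⇒  CG² = 4/3*1/2² = 1/3
CG = +√(1/3) = +0.577350

+0.577350  (= +√(1/3))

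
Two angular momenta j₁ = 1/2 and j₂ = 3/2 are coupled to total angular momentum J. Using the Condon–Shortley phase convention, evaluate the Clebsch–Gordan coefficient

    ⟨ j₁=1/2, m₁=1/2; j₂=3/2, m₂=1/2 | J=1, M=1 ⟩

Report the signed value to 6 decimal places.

+√(1/4) = +0.500000

triangle: 1!·0!·2!/4! = 2/24
(j±m)!: 1!·0!·2!·1!·2!·0! = 4
prefactor² = (2J+1)·Δ·N² = 1
  k=0: +1/(0!·1!·0!·2!·0!·0!) = 1/2
Σ = 1/2  ⇒  CG² = 1·1/2² = 1/4
CG = +√(1/4) = +0.500000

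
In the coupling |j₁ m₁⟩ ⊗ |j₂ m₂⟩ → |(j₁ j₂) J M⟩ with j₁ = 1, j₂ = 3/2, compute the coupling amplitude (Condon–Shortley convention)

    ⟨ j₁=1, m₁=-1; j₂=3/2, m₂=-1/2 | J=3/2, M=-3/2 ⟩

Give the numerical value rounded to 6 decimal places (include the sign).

j₁+j₂−J=1  J+j₁−j₂=1  J−j₁+j₂=2  j₁+j₂+J+1=5
(j₁±m₁, j₂±m₂, J±M) = (0,2,1,2,0,3)
P² = 8/5
sum k=1..1:
  [1] −1/2 = -1/2
S = -1/2
C² = P²·S² = 2/5 ; C = -0.632456

−√(2/5) = -0.632456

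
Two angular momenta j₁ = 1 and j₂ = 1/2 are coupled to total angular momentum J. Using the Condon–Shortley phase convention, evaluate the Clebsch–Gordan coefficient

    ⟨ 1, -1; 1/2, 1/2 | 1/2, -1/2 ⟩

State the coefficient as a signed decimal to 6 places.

-0.816497

j₁+j₂−J=1  J+j₁−j₂=1  J−j₁+j₂=0  j₁+j₂+J+1=3
(j₁±m₁, j₂±m₂, J±M) = (0,2,1,0,0,1)
P² = 2/3
sum k=1..1:
  [1] −1/1 = -1
S = -1
C² = P²·S² = 2/3 ; C = -0.816497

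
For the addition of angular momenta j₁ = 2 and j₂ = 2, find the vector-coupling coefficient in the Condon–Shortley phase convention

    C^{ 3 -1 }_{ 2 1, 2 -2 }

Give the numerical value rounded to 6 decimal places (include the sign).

+0.547723

√[7·1!3!3!/8! · 3!1!0!4!2!4!] = √(216/5)
  +(−1)^0/∏(0,1,1,0,2,3)! = 1/12  (running 1/12)
⟨..|..⟩ = √(216/5)·(1/12) = +0.547723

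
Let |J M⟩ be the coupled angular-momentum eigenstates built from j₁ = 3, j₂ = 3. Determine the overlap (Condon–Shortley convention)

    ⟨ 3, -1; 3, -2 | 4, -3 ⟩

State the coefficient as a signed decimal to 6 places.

j₁+j₂−J=2  J+j₁−j₂=4  J−j₁+j₂=4  j₁+j₂+J+1=11
(j₁±m₁, j₂±m₂, J±M) = (2,4,1,5,1,7)
P² = 82944/11
sum k=0..1:
  [0] +1/288 = 1/288
  [1] −1/144 = -1/144
S = -1/288
C² = P²·S² = 1/11 ; C = -0.301511

−√(1/11) ≈ -0.301511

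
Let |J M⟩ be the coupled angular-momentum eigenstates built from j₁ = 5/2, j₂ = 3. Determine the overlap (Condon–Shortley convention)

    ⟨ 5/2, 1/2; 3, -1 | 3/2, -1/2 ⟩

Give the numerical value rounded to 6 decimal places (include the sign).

-0.097590

j₁+j₂−J=4  J+j₁−j₂=1  J−j₁+j₂=2  j₁+j₂+J+1=8
(j₁±m₁, j₂±m₂, J±M) = (3,2,2,4,1,2)
P² = 192/35
sum k=1..2:
  [1] −1/6 = -1/6
  [2] +1/8 = 1/8
S = -1/24
C² = P²·S² = 1/105 ; C = -0.097590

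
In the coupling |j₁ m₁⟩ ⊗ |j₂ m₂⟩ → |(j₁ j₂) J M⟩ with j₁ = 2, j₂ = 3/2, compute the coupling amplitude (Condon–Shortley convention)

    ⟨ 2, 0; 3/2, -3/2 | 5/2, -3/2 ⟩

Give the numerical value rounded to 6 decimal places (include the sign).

triangle: 1!*3!*2!/7! = 12/5040
(j±m)!: 2!*2!*0!*3!*1!*4! = 576
prefactor² = (2J+1)*Δ*N² = 288/35
  k=0: +1/(0!*1!*2!*0!*1!*2!) = 1/4
Σ = 1/4  ⇒  CG² = 288/35*1/4² = 18/35
CG = +√(18/35) = +0.717137

+0.717137  (= +√(18/35))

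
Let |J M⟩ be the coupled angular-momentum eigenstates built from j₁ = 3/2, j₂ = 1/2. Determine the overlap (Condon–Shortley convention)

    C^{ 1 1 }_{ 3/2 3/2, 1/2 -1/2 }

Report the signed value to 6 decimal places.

+0.866025  (= +√(3/4))

j₁+j₂−J=1  J+j₁−j₂=2  J−j₁+j₂=0  j₁+j₂+J+1=4
(j₁±m₁, j₂±m₂, J±M) = (3,0,0,1,2,0)
P² = 3
sum k=0..0:
  [0] +1/2 = 1/2
S = 1/2
C² = P²·S² = 3/4 ; C = +0.866025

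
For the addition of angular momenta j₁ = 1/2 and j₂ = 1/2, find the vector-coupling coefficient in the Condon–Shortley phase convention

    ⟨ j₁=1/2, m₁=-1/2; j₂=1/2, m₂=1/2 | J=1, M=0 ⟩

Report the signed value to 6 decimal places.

j₁+j₂−J=0  J+j₁−j₂=1  J−j₁+j₂=1  j₁+j₂+J+1=3
(j₁±m₁, j₂±m₂, J±M) = (0,1,1,0,1,1)
P² = 1/2
sum k=0..0:
  [0] +1/1 = 1
S = 1
C² = P²·S² = 1/2 ; C = +0.707107

+√(1/2) = +0.707107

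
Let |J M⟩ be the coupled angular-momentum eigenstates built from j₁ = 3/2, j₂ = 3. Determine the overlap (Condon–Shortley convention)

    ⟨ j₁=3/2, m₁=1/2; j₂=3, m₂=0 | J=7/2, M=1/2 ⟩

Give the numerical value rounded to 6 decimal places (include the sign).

j₁+j₂−J=1  J+j₁−j₂=2  J−j₁+j₂=5  j₁+j₂+J+1=9
(j₁±m₁, j₂±m₂, J±M) = (2,1,3,3,4,3)
P² = 384/7
sum k=0..1:
  [0] +1/12 = 1/12
  [1] −1/24 = -1/24
S = 1/24
C² = P²·S² = 2/21 ; C = +0.308607

+0.308607  (= +√(2/21))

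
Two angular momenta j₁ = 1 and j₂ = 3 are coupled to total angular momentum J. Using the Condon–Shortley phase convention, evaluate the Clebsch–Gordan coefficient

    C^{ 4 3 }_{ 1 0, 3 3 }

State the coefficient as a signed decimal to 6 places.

+√(1/4) ≈ +0.500000

j₁+j₂−J=0  J+j₁−j₂=2  J−j₁+j₂=6  j₁+j₂+J+1=9
(j₁±m₁, j₂±m₂, J±M) = (1,1,6,0,7,1)
P² = 129600
sum k=0..0:
  [0] +1/720 = 1/720
S = 1/720
C² = P²·S² = 1/4 ; C = +0.500000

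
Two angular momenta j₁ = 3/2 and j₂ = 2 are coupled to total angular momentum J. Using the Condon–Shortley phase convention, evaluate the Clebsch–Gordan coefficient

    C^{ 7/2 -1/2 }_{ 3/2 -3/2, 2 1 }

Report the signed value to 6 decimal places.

+√(4/35) = +0.338062

triangle: 0!·3!·4!/8! = 144/40320
(j±m)!: 0!·3!·3!·1!·3!·4! = 5184
prefactor² = (2J+1)·Δ·N² = 5184/35
  k=0: +1/(0!·0!·3!·3!·0!·1!) = 1/36
Σ = 1/36  ⇒  CG² = 5184/35·1/36² = 4/35
CG = +√(4/35) = +0.338062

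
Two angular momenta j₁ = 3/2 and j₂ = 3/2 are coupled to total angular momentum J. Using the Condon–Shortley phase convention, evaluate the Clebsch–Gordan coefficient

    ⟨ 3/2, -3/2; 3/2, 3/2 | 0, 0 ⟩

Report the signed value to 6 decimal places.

-0.500000  (= −√(1/4))

triangle: 3!×0!×0!/4! = 6/24
(j±m)!: 0!×3!×3!×0!×0!×0! = 36
prefactor² = (2J+1)×Δ×N² = 9
  k=3: −1/(3!×0!×0!×0!×0!×0!) = -1/6
Σ = -1/6  ⇒  CG² = 9×(-1/6)² = 1/4
CG = −√(1/4) = -0.500000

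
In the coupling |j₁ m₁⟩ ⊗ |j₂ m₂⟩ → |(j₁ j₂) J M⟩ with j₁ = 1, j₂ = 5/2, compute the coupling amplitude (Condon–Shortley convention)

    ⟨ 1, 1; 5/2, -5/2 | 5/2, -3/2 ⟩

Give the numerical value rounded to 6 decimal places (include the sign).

triangle: 1!*1!*4!/7! = 24/5040
(j±m)!: 2!*0!*0!*5!*1!*4! = 5760
prefactor² = (2J+1)*Δ*N² = 1152/7
  k=0: +1/(0!*1!*0!*0!*1!*4!) = 1/24
Σ = 1/24  ⇒  CG² = 1152/7*1/24² = 2/7
CG = +√(2/7) = +0.534522

+√(2/7) ≈ +0.534522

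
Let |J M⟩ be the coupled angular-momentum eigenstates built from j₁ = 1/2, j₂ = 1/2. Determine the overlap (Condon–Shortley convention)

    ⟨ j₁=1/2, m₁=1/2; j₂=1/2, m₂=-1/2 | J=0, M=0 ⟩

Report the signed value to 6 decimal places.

+0.707107  (= +√(1/2))

√[1·1!0!0!/2! · 1!0!0!1!0!0!] = √(1/2)
  +(−1)^0/∏(0,1,0,0,0,0)! = 1  (running 1)
⟨..|..⟩ = √(1/2)·(1) = +0.707107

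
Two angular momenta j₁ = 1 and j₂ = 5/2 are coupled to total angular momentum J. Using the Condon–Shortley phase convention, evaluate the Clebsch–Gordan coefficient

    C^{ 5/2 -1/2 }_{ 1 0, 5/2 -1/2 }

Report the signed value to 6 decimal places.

j₁+j₂−J=1  J+j₁−j₂=1  J−j₁+j₂=4  j₁+j₂+J+1=7
(j₁±m₁, j₂±m₂, J±M) = (1,1,2,3,2,3)
P² = 144/35
sum k=0..1:
  [0] +1/4 = 1/4
  [1] −1/6 = -1/6
S = 1/12
C² = P²·S² = 1/35 ; C = +0.169031

+0.169031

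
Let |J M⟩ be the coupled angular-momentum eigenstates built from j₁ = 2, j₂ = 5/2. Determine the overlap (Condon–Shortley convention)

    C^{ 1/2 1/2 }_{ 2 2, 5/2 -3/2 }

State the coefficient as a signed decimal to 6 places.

triangle: 4!*0!*1!/6! = 24/720
(j±m)!: 4!*0!*1!*4!*1!*0! = 576
prefactor² = (2J+1)*Δ*N² = 192/5
  k=0: +1/(0!*4!*0!*1!*0!*0!) = 1/24
Σ = 1/24  ⇒  CG² = 192/5*1/24² = 1/15
CG = +√(1/15) = +0.258199

+0.258199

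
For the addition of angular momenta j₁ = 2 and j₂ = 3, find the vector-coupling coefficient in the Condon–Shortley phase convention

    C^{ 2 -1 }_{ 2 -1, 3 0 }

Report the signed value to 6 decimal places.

+0.534522

triangle: 3!·1!·3!/8! = 36/40320
(j±m)!: 1!·3!·3!·3!·1!·3! = 1296
prefactor² = (2J+1)·Δ·N² = 81/14
  k=2: +1/(2!·1!·1!·1!·0!·2!) = 1/4
  k=3: −1/(3!·0!·0!·0!·1!·3!) = -1/36
Σ = 2/9  ⇒  CG² = 81/14·2/9² = 2/7
CG = +√(2/7) = +0.534522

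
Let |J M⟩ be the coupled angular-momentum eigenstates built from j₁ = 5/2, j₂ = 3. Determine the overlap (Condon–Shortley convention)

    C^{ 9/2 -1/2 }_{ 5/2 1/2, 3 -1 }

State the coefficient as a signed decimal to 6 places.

j₁+j₂−J=1  J+j₁−j₂=4  J−j₁+j₂=5  j₁+j₂+J+1=11
(j₁±m₁, j₂±m₂, J±M) = (3,2,2,4,4,5)
P² = 92160/77
sum k=0..1:
  [0] +1/48 = 1/48
  [1] −1/144 = -1/144
S = 1/72
C² = P²·S² = 160/693 ; C = +0.480500

+√(160/693) = +0.480500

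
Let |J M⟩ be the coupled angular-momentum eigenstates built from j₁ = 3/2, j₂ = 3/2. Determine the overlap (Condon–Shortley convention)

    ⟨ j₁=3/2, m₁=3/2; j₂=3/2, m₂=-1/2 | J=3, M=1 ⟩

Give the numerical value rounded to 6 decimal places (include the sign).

+√(1/5) ≈ +0.447214

√[7·0!3!3!/7! · 3!0!1!2!4!2!] = √(144/5)
  +(−1)^0/∏(0,0,0,1,3,2)! = 1/12  (running 1/12)
⟨..|..⟩ = √(144/5)·(1/12) = +0.447214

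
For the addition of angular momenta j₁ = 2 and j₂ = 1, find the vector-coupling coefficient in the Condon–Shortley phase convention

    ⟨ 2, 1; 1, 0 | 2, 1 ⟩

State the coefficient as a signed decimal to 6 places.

√[5·1!3!1!/6! · 3!1!1!1!3!1!] = √(3/2)
  +(−1)^0/∏(0,1,1,1,2,0)! = 1/2  (running 1/2)
  +(−1)^1/∏(1,0,0,0,3,1)! = -1/6  (running 1/3)
⟨..|..⟩ = √(3/2)·(1/3) = +0.408248

+√(1/6) = +0.408248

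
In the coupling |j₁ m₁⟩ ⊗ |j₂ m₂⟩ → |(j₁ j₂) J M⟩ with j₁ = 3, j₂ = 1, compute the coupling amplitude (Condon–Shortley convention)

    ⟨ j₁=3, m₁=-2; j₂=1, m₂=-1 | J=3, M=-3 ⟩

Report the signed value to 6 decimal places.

j₁+j₂−J=1  J+j₁−j₂=5  J−j₁+j₂=1  j₁+j₂+J+1=8
(j₁±m₁, j₂±m₂, J±M) = (1,5,0,2,0,6)
P² = 3600
sum k=0..0:
  [0] +1/120 = 1/120
S = 1/120
C² = P²·S² = 1/4 ; C = +0.500000

+√(1/4) ≈ +0.500000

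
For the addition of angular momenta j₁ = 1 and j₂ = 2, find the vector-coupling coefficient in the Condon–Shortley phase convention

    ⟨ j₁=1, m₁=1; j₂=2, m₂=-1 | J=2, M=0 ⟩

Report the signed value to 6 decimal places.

j₁+j₂−J=1  J+j₁−j₂=1  J−j₁+j₂=3  j₁+j₂+J+1=6
(j₁±m₁, j₂±m₂, J±M) = (2,0,1,3,2,2)
P² = 2
sum k=0..0:
  [0] +1/2 = 1/2
S = 1/2
C² = P²·S² = 1/2 ; C = +0.707107

+√(1/2) ≈ +0.707107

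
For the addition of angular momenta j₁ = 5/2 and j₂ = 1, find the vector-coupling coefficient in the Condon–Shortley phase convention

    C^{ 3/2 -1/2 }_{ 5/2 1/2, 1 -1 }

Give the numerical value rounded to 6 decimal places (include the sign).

j₁+j₂−J=2  J+j₁−j₂=3  J−j₁+j₂=0  j₁+j₂+J+1=6
(j₁±m₁, j₂±m₂, J±M) = (3,2,0,2,1,2)
P² = 16/5
sum k=0..0:
  [0] +1/4 = 1/4
S = 1/4
C² = P²·S² = 1/5 ; C = +0.447214

+√(1/5) = +0.447214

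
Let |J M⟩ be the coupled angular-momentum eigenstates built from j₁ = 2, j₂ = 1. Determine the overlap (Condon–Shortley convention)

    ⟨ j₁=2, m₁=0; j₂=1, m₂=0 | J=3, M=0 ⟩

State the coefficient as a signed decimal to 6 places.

+0.774597  (= +√(3/5))

j₁+j₂−J=0  J+j₁−j₂=4  J−j₁+j₂=2  j₁+j₂+J+1=7
(j₁±m₁, j₂±m₂, J±M) = (2,2,1,1,3,3)
P² = 48/5
sum k=0..0:
  [0] +1/4 = 1/4
S = 1/4
C² = P²·S² = 3/5 ; C = +0.774597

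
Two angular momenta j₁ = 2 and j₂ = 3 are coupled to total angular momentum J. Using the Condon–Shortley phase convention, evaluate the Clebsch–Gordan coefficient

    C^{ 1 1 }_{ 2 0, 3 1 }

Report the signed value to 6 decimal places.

√[3·4!0!2!/7! · 2!2!4!2!2!0!] = √(384/35)
  +(−1)^2/∏(2,2,0,2,0,0)! = 1/8  (running 1/8)
⟨..|..⟩ = √(384/35)·(1/8) = +0.414039

+0.414039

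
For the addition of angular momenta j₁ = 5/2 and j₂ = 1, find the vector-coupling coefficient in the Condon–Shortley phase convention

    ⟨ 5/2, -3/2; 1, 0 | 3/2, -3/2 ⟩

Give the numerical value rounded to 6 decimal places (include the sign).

triangle: 2!×3!×0!/6! = 12/720
(j±m)!: 1!×4!×1!×1!×0!×3! = 144
prefactor² = (2J+1)×Δ×N² = 48/5
  k=1: −1/(1!×1!×3!×0!×0!×0!) = -1/6
Σ = -1/6  ⇒  CG² = 48/5×(-1/6)² = 4/15
CG = −√(4/15) = -0.516398

−√(4/15) = -0.516398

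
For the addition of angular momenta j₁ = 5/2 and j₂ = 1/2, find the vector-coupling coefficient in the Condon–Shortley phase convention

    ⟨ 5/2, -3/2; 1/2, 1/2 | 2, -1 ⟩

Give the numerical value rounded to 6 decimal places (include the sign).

−√(2/3) = -0.816497

j₁+j₂−J=1  J+j₁−j₂=4  J−j₁+j₂=0  j₁+j₂+J+1=6
(j₁±m₁, j₂±m₂, J±M) = (1,4,1,0,1,3)
P² = 24
sum k=1..1:
  [1] −1/6 = -1/6
S = -1/6
C² = P²·S² = 2/3 ; C = -0.816497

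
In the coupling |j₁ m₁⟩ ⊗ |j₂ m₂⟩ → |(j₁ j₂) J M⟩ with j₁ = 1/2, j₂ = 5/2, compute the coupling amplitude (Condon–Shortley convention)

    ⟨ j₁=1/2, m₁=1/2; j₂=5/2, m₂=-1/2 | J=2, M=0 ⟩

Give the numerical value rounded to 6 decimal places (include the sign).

j₁+j₂−J=1  J+j₁−j₂=0  J−j₁+j₂=4  j₁+j₂+J+1=6
(j₁±m₁, j₂±m₂, J±M) = (1,0,2,3,2,2)
P² = 8
sum k=0..0:
  [0] +1/4 = 1/4
S = 1/4
C² = P²·S² = 1/2 ; C = +0.707107

+0.707107  (= +√(1/2))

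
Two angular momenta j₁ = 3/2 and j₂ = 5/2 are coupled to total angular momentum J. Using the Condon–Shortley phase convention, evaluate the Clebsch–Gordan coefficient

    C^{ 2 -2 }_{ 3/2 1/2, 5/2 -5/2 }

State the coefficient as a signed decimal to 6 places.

+0.690066

j₁+j₂−J=2  J+j₁−j₂=1  J−j₁+j₂=3  j₁+j₂+J+1=7
(j₁±m₁, j₂±m₂, J±M) = (2,1,0,5,0,4)
P² = 480/7
sum k=0..0:
  [0] +1/12 = 1/12
S = 1/12
C² = P²·S² = 10/21 ; C = +0.690066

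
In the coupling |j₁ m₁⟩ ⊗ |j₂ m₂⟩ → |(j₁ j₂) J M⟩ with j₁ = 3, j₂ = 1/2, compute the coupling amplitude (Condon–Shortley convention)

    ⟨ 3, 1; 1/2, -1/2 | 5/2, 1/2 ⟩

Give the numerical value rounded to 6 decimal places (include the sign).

j₁+j₂−J=1  J+j₁−j₂=5  J−j₁+j₂=0  j₁+j₂+J+1=7
(j₁±m₁, j₂±m₂, J±M) = (4,2,0,1,3,2)
P² = 576/7
sum k=0..0:
  [0] +1/12 = 1/12
S = 1/12
C² = P²·S² = 4/7 ; C = +0.755929

+0.755929  (= +√(4/7))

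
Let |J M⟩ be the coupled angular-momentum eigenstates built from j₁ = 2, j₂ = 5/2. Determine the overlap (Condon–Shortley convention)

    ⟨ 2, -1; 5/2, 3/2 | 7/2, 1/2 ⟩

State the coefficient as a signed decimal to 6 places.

−√(121/315) = -0.619780

triangle: 1!·3!·4!/9! = 144/362880
(j±m)!: 1!·3!·4!·1!·4!·3! = 20736
prefactor² = (2J+1)·Δ·N² = 2304/35
  k=0: +1/(0!·1!·3!·4!·0!·0!) = 1/144
  k=1: −1/(1!·0!·2!·3!·1!·1!) = -1/12
Σ = -11/144  ⇒  CG² = 2304/35·(-11/144)² = 121/315
CG = −√(121/315) = -0.619780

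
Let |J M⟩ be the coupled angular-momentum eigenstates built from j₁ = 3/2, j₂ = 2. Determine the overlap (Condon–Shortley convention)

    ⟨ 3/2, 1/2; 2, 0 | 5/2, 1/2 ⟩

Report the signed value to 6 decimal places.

√[6·1!2!3!/7! · 2!1!2!2!3!2!] = √(48/35)
  +(−1)^0/∏(0,1,1,2,1,1)! = 1/2  (running 1/2)
  +(−1)^1/∏(1,0,0,1,2,2)! = -1/4  (running 1/4)
⟨..|..⟩ = √(48/35)·(1/4) = +0.292770

+0.292770  (= +√(3/35))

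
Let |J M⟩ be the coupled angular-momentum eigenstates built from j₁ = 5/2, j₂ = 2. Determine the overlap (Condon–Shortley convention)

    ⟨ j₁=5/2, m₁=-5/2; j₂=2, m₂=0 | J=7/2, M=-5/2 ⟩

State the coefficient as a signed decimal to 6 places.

-0.690066  (= −√(10/21))

√[8·1!4!3!/9! · 0!5!2!2!1!6!] = √(7680/7)
  +(−1)^1/∏(1,0,4,1,0,2)! = -1/48  (running -1/48)
⟨..|..⟩ = √(7680/7)·(-1/48) = -0.690066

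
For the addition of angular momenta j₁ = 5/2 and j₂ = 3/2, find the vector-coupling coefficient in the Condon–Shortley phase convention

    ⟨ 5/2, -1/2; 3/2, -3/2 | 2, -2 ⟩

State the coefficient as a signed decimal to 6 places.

+0.377964  (= +√(1/7))

√[5·2!3!1!/7! · 2!3!0!3!0!4!] = √(144/7)
  +(−1)^0/∏(0,2,3,0,0,1)! = 1/12  (running 1/12)
⟨..|..⟩ = √(144/7)·(1/12) = +0.377964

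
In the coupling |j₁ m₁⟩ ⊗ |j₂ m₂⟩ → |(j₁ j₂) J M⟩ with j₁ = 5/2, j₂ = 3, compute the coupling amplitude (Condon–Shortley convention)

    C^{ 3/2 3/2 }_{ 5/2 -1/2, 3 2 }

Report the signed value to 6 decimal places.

−√(2/7) ≈ -0.534522

√[4·4!1!2!/8! · 2!3!5!1!3!0!] = √(288/7)
  +(−1)^3/∏(3,1,0,2,1,0)! = -1/12  (running -1/12)
⟨..|..⟩ = √(288/7)·(-1/12) = -0.534522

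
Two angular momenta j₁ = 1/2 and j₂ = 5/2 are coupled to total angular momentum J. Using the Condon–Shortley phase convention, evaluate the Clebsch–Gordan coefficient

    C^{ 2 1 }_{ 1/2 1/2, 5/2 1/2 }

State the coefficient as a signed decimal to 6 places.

+√(1/3) ≈ +0.577350

triangle: 1!*0!*4!/6! = 24/720
(j±m)!: 1!*0!*3!*2!*3!*1! = 72
prefactor² = (2J+1)*Δ*N² = 12
  k=0: +1/(0!*1!*0!*3!*0!*1!) = 1/6
Σ = 1/6  ⇒  CG² = 12*1/6² = 1/3
CG = +√(1/3) = +0.577350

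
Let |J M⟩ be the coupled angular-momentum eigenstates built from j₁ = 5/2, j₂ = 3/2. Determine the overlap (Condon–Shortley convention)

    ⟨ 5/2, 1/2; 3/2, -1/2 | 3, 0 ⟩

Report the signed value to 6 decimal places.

+0.447214

j₁+j₂−J=1  J+j₁−j₂=4  J−j₁+j₂=2  j₁+j₂+J+1=8
(j₁±m₁, j₂±m₂, J±M) = (3,2,1,2,3,3)
P² = 36/5
sum k=0..1:
  [0] +1/4 = 1/4
  [1] −1/12 = -1/12
S = 1/6
C² = P²·S² = 1/5 ; C = +0.447214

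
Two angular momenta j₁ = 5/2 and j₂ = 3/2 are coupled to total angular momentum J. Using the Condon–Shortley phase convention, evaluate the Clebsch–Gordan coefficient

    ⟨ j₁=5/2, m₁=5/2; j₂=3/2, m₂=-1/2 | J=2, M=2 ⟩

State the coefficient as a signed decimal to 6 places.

triangle: 2!×3!×1!/7! = 12/5040
(j±m)!: 5!×0!×1!×2!×4!×0! = 5760
prefactor² = (2J+1)×Δ×N² = 480/7
  k=0: +1/(0!×2!×0!×1!×3!×0!) = 1/12
Σ = 1/12  ⇒  CG² = 480/7×1/12² = 10/21
CG = +√(10/21) = +0.690066

+√(10/21) ≈ +0.690066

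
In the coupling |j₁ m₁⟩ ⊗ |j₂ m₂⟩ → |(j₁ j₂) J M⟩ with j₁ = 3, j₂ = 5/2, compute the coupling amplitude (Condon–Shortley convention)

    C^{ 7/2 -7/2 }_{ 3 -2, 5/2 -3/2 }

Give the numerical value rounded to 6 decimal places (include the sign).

j₁+j₂−J=2  J+j₁−j₂=4  J−j₁+j₂=3  j₁+j₂+J+1=10
(j₁±m₁, j₂±m₂, J±M) = (1,5,1,4,0,7)
P² = 9216
sum k=1..1:
  [1] −1/144 = -1/144
S = -1/144
C² = P²·S² = 4/9 ; C = -0.666667

−√(4/9) ≈ -0.666667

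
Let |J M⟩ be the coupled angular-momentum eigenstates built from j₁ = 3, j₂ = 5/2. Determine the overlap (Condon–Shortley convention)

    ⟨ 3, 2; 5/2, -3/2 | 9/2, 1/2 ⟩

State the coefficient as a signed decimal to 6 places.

+0.510355

triangle: 1!·5!·4!/11! = 2880/39916800
(j±m)!: 5!·1!·1!·4!·5!·4! = 8294400
prefactor² = (2J+1)·Δ·N² = 460800/77
  k=0: +1/(0!·1!·1!·1!·4!·3!) = 1/144
  k=1: −1/(1!·0!·0!·0!·5!·4!) = -1/2880
Σ = 19/2880  ⇒  CG² = 460800/77·19/2880² = 361/1386
CG = +√(361/1386) = +0.510355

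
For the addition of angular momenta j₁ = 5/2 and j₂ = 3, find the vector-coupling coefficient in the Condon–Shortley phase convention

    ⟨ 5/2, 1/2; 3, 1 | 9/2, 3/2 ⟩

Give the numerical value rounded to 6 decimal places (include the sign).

−√(5/231) = -0.147122

triangle: 1!·4!·5!/11! = 2880/39916800
(j±m)!: 3!·2!·4!·2!·6!·3! = 2488320
prefactor² = (2J+1)·Δ·N² = 138240/77
  k=0: +1/(0!·1!·2!·4!·2!·1!) = 1/96
  k=1: −1/(1!·0!·1!·3!·3!·2!) = -1/72
Σ = -1/288  ⇒  CG² = 138240/77·(-1/288)² = 5/231
CG = −√(5/231) = -0.147122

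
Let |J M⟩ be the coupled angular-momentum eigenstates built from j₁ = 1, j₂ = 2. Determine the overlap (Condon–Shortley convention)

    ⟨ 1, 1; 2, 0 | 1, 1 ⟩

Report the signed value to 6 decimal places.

+√(1/10) = +0.316228

triangle: 2!×0!×2!/5! = 4/120
(j±m)!: 2!×0!×2!×2!×2!×0! = 16
prefactor² = (2J+1)×Δ×N² = 8/5
  k=0: +1/(0!×2!×0!×2!×0!×0!) = 1/4
Σ = 1/4  ⇒  CG² = 8/5×1/4² = 1/10
CG = +√(1/10) = +0.316228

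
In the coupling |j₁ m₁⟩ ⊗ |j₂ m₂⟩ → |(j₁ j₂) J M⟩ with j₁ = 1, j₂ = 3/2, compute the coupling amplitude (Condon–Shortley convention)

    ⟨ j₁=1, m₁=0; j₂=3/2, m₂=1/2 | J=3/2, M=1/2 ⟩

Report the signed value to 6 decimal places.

-0.258199

triangle: 1!×1!×2!/5! = 2/120
(j±m)!: 1!×1!×2!×1!×2!×1! = 4
prefactor² = (2J+1)×Δ×N² = 4/15
  k=0: +1/(0!×1!×1!×2!×0!×0!) = 1/2
  k=1: −1/(1!×0!×0!×1!×1!×1!) = -1
Σ = -1/2  ⇒  CG² = 4/15×(-1/2)² = 1/15
CG = −√(1/15) = -0.258199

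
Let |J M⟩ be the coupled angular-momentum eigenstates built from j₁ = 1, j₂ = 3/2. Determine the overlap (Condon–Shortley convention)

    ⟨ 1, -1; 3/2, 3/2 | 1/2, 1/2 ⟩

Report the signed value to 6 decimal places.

j₁+j₂−J=2  J+j₁−j₂=0  J−j₁+j₂=1  j₁+j₂+J+1=4
(j₁±m₁, j₂±m₂, J±M) = (0,2,3,0,1,0)
P² = 2
sum k=2..2:
  [2] +1/2 = 1/2
S = 1/2
C² = P²·S² = 1/2 ; C = +0.707107

+0.707107  (= +√(1/2))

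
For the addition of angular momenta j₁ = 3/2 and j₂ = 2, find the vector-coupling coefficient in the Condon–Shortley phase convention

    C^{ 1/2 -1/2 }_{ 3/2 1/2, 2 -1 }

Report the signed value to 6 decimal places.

√[2·3!0!1!/5! · 2!1!1!3!0!1!] = √(6/5)
  +(−1)^1/∏(1,2,0,0,0,1)! = -1/2  (running -1/2)
⟨..|..⟩ = √(6/5)·(-1/2) = -0.547723

−√(3/10) = -0.547723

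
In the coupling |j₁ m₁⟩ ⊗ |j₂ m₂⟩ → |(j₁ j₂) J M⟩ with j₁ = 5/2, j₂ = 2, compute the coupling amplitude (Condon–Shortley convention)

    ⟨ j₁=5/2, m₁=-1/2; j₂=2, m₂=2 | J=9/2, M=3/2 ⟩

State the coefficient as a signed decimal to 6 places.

+0.345033  (= +√(5/42))

j₁+j₂−J=0  J+j₁−j₂=5  J−j₁+j₂=4  j₁+j₂+J+1=10
(j₁±m₁, j₂±m₂, J±M) = (2,3,4,0,6,3)
P² = 69120/7
sum k=0..0:
  [0] +1/288 = 1/288
S = 1/288
C² = P²·S² = 5/42 ; C = +0.345033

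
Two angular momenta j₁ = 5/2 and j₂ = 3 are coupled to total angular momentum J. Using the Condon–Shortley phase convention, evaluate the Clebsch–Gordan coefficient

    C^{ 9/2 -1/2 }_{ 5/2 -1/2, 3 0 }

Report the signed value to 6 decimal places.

j₁+j₂−J=1  J+j₁−j₂=4  J−j₁+j₂=5  j₁+j₂+J+1=11
(j₁±m₁, j₂±m₂, J±M) = (2,3,3,3,4,5)
P² = 69120/77
sum k=0..1:
  [0] +1/72 = 1/72
  [1] −1/48 = -1/48
S = -1/144
C² = P²·S² = 10/231 ; C = -0.208063

−√(10/231) = -0.208063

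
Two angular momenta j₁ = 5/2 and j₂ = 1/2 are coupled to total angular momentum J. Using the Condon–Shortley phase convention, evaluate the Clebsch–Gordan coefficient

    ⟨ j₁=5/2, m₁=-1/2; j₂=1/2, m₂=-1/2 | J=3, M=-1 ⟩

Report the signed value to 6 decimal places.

+√(2/3) ≈ +0.816497

triangle: 0!·5!·1!/7! = 120/5040
(j±m)!: 2!·3!·0!·1!·2!·4! = 576
prefactor² = (2J+1)·Δ·N² = 96
  k=0: +1/(0!·0!·3!·0!·2!·1!) = 1/12
Σ = 1/12  ⇒  CG² = 96·1/12² = 2/3
CG = +√(2/3) = +0.816497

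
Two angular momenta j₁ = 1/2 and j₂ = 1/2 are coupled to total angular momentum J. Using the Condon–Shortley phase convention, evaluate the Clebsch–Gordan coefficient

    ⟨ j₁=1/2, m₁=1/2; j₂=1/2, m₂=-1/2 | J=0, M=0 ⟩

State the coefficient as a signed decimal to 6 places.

triangle: 1!×0!×0!/2! = 1/2
(j±m)!: 1!×0!×0!×1!×0!×0! = 1
prefactor² = (2J+1)×Δ×N² = 1/2
  k=0: +1/(0!×1!×0!×0!×0!×0!) = 1
Σ = 1  ⇒  CG² = 1/2×1² = 1/2
CG = +√(1/2) = +0.707107

+0.707107  (= +√(1/2))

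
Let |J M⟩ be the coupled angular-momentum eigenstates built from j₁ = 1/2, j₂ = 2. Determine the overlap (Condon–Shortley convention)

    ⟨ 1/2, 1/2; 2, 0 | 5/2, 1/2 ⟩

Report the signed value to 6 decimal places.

+√(3/5) ≈ +0.774597

√[6·0!1!4!/6! · 1!0!2!2!3!2!] = √(48/5)
  +(−1)^0/∏(0,0,0,2,1,2)! = 1/4  (running 1/4)
⟨..|..⟩ = √(48/5)·(1/4) = +0.774597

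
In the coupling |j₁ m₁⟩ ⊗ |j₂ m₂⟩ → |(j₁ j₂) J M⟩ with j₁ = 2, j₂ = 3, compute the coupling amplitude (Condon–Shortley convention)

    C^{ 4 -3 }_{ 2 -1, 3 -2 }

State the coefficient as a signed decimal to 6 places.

+√(1/20) ≈ +0.223607

√[9·1!3!5!/10! · 1!3!1!5!1!7!] = √(6480)
  +(−1)^0/∏(0,1,3,1,0,4)! = 1/144  (running 1/144)
  +(−1)^1/∏(1,0,2,0,1,5)! = -1/240  (running 1/360)
⟨..|..⟩ = √(6480)·(1/360) = +0.223607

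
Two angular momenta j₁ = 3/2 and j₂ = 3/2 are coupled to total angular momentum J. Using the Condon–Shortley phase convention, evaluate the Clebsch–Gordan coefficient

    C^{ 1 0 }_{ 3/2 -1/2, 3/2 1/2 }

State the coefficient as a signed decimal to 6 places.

-0.223607  (= −√(1/20))

j₁+j₂−J=2  J+j₁−j₂=1  J−j₁+j₂=1  j₁+j₂+J+1=5
(j₁±m₁, j₂±m₂, J±M) = (1,2,2,1,1,1)
P² = 1/5
sum k=1..2:
  [1] −1/1 = -1
  [2] +1/2 = 1/2
S = -1/2
C² = P²·S² = 1/20 ; C = -0.223607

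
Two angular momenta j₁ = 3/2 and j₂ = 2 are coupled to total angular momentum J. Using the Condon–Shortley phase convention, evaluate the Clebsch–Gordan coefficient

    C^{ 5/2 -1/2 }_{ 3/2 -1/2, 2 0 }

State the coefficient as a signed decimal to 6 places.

√[6·1!2!3!/7! · 1!2!2!2!2!3!] = √(48/35)
  +(−1)^0/∏(0,1,2,2,0,1)! = 1/4  (running 1/4)
  +(−1)^1/∏(1,0,1,1,1,2)! = -1/2  (running -1/4)
⟨..|..⟩ = √(48/35)·(-1/4) = -0.292770

−√(3/35) ≈ -0.292770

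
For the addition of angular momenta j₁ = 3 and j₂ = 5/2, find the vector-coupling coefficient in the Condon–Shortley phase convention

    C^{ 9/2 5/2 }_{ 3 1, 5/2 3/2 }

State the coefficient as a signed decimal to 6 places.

-0.317821

√[10·1!5!4!/11! · 4!2!4!1!7!2!] = √(92160/11)
  +(−1)^0/∏(0,1,2,4,3,0)! = 1/288  (running 1/288)
  +(−1)^1/∏(1,0,1,3,4,1)! = -1/144  (running -1/288)
⟨..|..⟩ = √(92160/11)·(-1/288) = -0.317821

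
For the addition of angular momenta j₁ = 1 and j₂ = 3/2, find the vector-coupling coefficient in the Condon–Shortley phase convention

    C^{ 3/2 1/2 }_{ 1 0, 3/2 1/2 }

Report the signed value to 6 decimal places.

√[4·1!1!2!/5! · 1!1!2!1!2!1!] = √(4/15)
  +(−1)^0/∏(0,1,1,2,0,0)! = 1/2  (running 1/2)
  +(−1)^1/∏(1,0,0,1,1,1)! = -1  (running -1/2)
⟨..|..⟩ = √(4/15)·(-1/2) = -0.258199

-0.258199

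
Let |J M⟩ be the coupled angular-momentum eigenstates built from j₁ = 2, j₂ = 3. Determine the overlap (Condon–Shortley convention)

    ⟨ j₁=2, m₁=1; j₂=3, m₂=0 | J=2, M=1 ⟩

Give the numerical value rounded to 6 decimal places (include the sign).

−√(2/7) ≈ -0.534522

√[5·3!1!3!/8! · 3!1!3!3!3!1!] = √(81/14)
  +(−1)^0/∏(0,3,1,3,0,0)! = 1/36  (running 1/36)
  +(−1)^1/∏(1,2,0,2,1,1)! = -1/4  (running -2/9)
⟨..|..⟩ = √(81/14)·(-2/9) = -0.534522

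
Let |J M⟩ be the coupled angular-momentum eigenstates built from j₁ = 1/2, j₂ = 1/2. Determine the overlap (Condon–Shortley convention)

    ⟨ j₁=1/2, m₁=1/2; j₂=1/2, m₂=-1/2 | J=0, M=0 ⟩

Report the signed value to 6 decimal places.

triangle: 1!*0!*0!/2! = 1/2
(j±m)!: 1!*0!*0!*1!*0!*0! = 1
prefactor² = (2J+1)*Δ*N² = 1/2
  k=0: +1/(0!*1!*0!*0!*0!*0!) = 1
Σ = 1  ⇒  CG² = 1/2*1² = 1/2
CG = +√(1/2) = +0.707107

+√(1/2) = +0.707107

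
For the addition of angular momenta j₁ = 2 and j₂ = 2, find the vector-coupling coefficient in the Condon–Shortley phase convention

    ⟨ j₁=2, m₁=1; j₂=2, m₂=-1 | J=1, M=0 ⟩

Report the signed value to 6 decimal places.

−√(1/10) = -0.316228

triangle: 3!·1!·1!/6! = 6/720
(j±m)!: 3!·1!·1!·3!·1!·1! = 36
prefactor² = (2J+1)·Δ·N² = 9/10
  k=0: +1/(0!·3!·1!·1!·0!·0!) = 1/6
  k=1: −1/(1!·2!·0!·0!·1!·1!) = -1/2
Σ = -1/3  ⇒  CG² = 9/10·(-1/3)² = 1/10
CG = −√(1/10) = -0.316228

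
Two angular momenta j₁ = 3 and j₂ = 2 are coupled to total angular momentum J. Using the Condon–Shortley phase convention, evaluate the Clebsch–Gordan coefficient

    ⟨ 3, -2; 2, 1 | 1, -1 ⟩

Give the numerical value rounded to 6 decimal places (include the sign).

triangle: 4!*2!*0!/7! = 48/5040
(j±m)!: 1!*5!*3!*1!*0!*2! = 1440
prefactor² = (2J+1)*Δ*N² = 288/7
  k=3: −1/(3!*1!*2!*0!*0!*0!) = -1/12
Σ = -1/12  ⇒  CG² = 288/7*(-1/12)² = 2/7
CG = −√(2/7) = -0.534522

-0.534522  (= −√(2/7))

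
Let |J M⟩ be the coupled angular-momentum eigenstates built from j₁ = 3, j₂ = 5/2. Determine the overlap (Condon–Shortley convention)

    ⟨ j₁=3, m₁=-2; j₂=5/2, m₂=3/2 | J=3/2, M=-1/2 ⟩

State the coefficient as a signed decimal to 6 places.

j₁+j₂−J=4  J+j₁−j₂=2  J−j₁+j₂=1  j₁+j₂+J+1=8
(j₁±m₁, j₂±m₂, J±M) = (1,5,4,1,1,2)
P² = 192/7
sum k=3..4:
  [3] −1/12 = -1/12
  [4] +1/24 = 1/24
S = -1/24
C² = P²·S² = 1/21 ; C = -0.218218

-0.218218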